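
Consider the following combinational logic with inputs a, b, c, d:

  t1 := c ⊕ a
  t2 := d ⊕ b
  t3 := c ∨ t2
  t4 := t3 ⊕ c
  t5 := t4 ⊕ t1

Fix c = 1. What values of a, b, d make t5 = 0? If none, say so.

t5 = t4 ⊕ t1 must be 0, so t4 and t1 are equal.
Check with c = 1 and a=1, b=0, d=0:
t1 = c ⊕ a = 1 ⊕ 1 = 0
t2 = d ⊕ b = 0 ⊕ 0 = 0
t3 = c ∨ t2 = 1 ∨ 0 = 1
t4 = t3 ⊕ c = 1 ⊕ 1 = 0
t5 = t4 ⊕ t1 = 0 ⊕ 0 = 0
So t5 = 0.

a=1, b=0, d=0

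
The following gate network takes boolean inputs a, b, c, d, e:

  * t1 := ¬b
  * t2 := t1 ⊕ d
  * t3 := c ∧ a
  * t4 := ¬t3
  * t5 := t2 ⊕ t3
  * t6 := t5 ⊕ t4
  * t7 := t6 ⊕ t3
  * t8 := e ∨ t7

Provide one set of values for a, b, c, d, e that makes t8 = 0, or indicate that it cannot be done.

a=1 b=1 c=1 d=0 e=0

Check with a=1 b=1 c=1 d=0 e=0:
t1 = ¬b = ¬1 = 0
t2 = t1 ⊕ d = 0 ⊕ 0 = 0
t3 = c ∧ a = 1 ∧ 1 = 1
t4 = ¬t3 = ¬1 = 0
t5 = t2 ⊕ t3 = 0 ⊕ 1 = 1
t6 = t5 ⊕ t4 = 1 ⊕ 0 = 1
t7 = t6 ⊕ t3 = 1 ⊕ 1 = 0
t8 = e ∨ t7 = 0 ∨ 0 = 0
So t8 = 0 as required.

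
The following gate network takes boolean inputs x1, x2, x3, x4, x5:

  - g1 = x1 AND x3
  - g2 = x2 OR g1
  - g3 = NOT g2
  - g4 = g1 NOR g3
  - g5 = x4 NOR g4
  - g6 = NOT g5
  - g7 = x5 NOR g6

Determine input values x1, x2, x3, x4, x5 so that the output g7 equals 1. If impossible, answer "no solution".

g7 = x5 NOR g6 must be 1, so both x5 = 0 and g6 = 0.
Check with x1=1, x2=0, x3=1, x4=0, x5=0:
g1 = x1 AND x3 = 1 AND 1 = 1
g2 = x2 OR g1 = 0 OR 1 = 1
g3 = NOT g2 = NOT 1 = 0
g4 = g1 NOR g3 = 1 NOR 0 = 0
g5 = x4 NOR g4 = 0 NOR 0 = 1
g6 = NOT g5 = NOT 1 = 0
g7 = x5 NOR g6 = 0 NOR 0 = 1
So g7 = 1 as required.

x1=1, x2=0, x3=1, x4=0, x5=0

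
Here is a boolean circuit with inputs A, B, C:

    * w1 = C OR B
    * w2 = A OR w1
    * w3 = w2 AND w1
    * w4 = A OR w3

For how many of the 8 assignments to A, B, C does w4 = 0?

w4 = A OR w3 must be 0, so both A = 0 and w3 = 0.
w3 = w2 AND w1 must be 0, so at least one of w2, w1 is 0.
Satisfying assignments:
  A=0, B=0, C=0

1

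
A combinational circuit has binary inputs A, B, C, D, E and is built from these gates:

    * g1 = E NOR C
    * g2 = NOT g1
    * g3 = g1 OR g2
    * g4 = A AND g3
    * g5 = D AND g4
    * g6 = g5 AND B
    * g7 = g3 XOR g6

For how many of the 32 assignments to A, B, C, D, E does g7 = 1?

28

g7 = g3 XOR g6 must be 1, so g3 and g6 differ.
Enumerating the 32 input combinations, 28 give g7 = 1 and 4 give g7 = 0.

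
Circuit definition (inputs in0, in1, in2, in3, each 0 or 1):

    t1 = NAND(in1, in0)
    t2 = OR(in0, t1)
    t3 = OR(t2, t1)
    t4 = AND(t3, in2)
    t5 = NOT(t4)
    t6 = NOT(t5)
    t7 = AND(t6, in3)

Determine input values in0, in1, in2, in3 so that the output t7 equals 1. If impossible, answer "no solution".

in0=0 in1=0 in2=1 in3=1

Check with in0=0 in1=0 in2=1 in3=1:
t1 = NAND(in1, in0) = NAND(0, 0) = 1
t2 = OR(in0, t1) = OR(0, 1) = 1
t3 = OR(t2, t1) = OR(1, 1) = 1
t4 = AND(t3, in2) = AND(1, 1) = 1
t5 = NOT(t4) = NOT 1 = 0
t6 = NOT(t5) = NOT 0 = 1
t7 = AND(t6, in3) = AND(1, 1) = 1
So t7 = 1 as required.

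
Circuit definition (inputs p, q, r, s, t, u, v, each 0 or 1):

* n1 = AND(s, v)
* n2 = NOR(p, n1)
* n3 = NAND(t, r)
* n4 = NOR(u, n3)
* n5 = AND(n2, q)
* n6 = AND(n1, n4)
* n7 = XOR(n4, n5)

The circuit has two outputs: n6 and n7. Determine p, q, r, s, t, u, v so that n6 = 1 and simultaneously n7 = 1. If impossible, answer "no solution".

p=0, q=0, r=1, s=1, t=1, u=0, v=1

Check with p=0, q=0, r=1, s=1, t=1, u=0, v=1:
n1 = AND(s, v) = AND(1, 1) = 1
n2 = NOR(p, n1) = NOR(0, 1) = 0
n3 = NAND(t, r) = NAND(1, 1) = 0
n4 = NOR(u, n3) = NOR(0, 0) = 1
n5 = AND(n2, q) = AND(0, 0) = 0
n6 = AND(n1, n4) = AND(1, 1) = 1
n7 = XOR(n4, n5) = XOR(1, 0) = 1
So n6 = 1 and n7 = 1.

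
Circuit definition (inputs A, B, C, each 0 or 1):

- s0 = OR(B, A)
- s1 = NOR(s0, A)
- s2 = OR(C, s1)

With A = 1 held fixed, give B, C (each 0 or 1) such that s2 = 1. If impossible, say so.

s2 = OR(C, s1) must be 1, so at least one of C, s1 is 1.
Check with A = 1 and B=1, C=1:
s0 = OR(B, A) = OR(1, 1) = 1
s1 = NOR(s0, A) = NOR(1, 1) = 0
s2 = OR(C, s1) = OR(1, 0) = 1
So s2 = 1.

B=1, C=1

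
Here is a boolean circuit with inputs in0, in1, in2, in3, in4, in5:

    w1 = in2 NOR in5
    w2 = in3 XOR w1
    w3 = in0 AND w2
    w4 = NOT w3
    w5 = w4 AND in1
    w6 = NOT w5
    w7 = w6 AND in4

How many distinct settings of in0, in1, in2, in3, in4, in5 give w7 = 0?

w7 = w6 AND in4 must be 0, so at least one of w6, in4 is 0.
Enumerating the 64 input combinations, 44 give w7 = 0 and 20 give w7 = 1.

44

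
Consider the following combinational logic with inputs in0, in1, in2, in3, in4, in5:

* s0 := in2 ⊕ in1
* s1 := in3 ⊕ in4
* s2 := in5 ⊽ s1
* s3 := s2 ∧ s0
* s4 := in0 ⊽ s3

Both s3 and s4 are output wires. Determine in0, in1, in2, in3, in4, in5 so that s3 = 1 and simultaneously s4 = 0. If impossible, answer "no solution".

Check with in0=0, in1=0, in2=1, in3=1, in4=1, in5=0:
s0 = in2 ⊕ in1 = 1 ⊕ 0 = 1
s1 = in3 ⊕ in4 = 1 ⊕ 1 = 0
s2 = in5 ⊽ s1 = 0 ⊽ 0 = 1
s3 = s2 ∧ s0 = 1 ∧ 1 = 1
s4 = in0 ⊽ s3 = 0 ⊽ 1 = 0
So s3 = 1 and s4 = 0.

in0=0, in1=0, in2=1, in3=1, in4=1, in5=0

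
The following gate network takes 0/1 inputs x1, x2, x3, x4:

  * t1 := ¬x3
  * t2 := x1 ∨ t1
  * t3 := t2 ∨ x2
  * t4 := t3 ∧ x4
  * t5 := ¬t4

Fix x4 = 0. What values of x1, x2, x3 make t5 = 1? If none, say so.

x1=0 x2=1 x3=0

t5 = ¬t4 must be 1, so t4 = 0.
Check with x4 = 0 and x1=0, x2=1, x3=0:
t1 = ¬x3 = ¬0 = 1
t2 = x1 ∨ t1 = 0 ∨ 1 = 1
t3 = t2 ∨ x2 = 1 ∨ 1 = 1
t4 = t3 ∧ x4 = 1 ∧ 0 = 0
t5 = ¬t4 = ¬0 = 1
So t5 = 1.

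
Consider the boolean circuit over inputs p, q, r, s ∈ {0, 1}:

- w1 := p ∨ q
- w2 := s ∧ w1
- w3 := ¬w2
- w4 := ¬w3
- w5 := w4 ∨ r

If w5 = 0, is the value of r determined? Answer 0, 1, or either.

0

w5 = w4 ∨ r must be 0, so both w4 = 0 and r = 0.
w4 = ¬w3 must be 0, so w3 = 1.
w3 = ¬w2 must be 1, so w2 = 0.
Every assignment with w5 = 0 has r = 0; there are 5 such assignment(s).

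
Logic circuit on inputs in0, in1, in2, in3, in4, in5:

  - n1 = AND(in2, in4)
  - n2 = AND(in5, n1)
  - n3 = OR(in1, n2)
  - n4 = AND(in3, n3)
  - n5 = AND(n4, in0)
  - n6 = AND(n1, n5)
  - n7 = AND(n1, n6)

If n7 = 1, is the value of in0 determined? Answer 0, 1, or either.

1

n7 = AND(n1, n6) must be 1, so both n1 = 1 and n6 = 1.
Every assignment with n7 = 1 has in0 = 1; there are 3 such assignment(s).
  in0=1, in1=0, in2=1, in3=1, in4=1, in5=1
  in0=1, in1=1, in2=1, in3=1, in4=1, in5=0
  in0=1, in1=1, in2=1, in3=1, in4=1, in5=1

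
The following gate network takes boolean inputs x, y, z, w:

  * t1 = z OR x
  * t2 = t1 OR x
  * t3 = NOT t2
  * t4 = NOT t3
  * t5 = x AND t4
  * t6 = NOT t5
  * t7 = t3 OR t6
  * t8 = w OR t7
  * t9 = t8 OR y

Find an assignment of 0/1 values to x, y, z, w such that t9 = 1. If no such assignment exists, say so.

x=0, y=0, z=0, w=1

t9 = t8 OR y must be 1, so at least one of t8, y is 1.
Check with x=0, y=0, z=0, w=1:
t1 = z OR x = 0 OR 0 = 0
t2 = t1 OR x = 0 OR 0 = 0
t3 = NOT t2 = NOT 0 = 1
t4 = NOT t3 = NOT 1 = 0
t5 = x AND t4 = 0 AND 0 = 0
t6 = NOT t5 = NOT 0 = 1
t7 = t3 OR t6 = 1 OR 1 = 1
t8 = w OR t7 = 1 OR 1 = 1
t9 = t8 OR y = 1 OR 0 = 1
So t9 = 1 as required.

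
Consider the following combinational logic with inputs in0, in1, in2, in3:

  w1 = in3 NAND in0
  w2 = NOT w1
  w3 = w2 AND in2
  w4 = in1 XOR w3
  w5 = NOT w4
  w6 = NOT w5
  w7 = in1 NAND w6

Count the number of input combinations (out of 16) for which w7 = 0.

w7 = in1 NAND w6 must be 0, so both in1 = 1 and w6 = 1.
w6 = NOT w5 must be 1, so w5 = 0.
Enumerating the 16 input combinations, 7 give w7 = 0 and 9 give w7 = 1.

7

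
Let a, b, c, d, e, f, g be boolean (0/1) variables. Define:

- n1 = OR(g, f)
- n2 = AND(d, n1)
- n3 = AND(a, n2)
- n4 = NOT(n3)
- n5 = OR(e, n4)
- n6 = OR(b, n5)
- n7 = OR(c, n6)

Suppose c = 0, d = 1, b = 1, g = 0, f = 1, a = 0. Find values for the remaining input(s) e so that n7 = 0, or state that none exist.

With c = 0, d = 1, b = 1, g = 0, f = 1, a = 0 fixed, none of the 2 settings of e give n7 = 0.
For example, with e=0:
n1 = OR(g, f) = OR(0, 1) = 1
n2 = AND(d, n1) = AND(1, 1) = 1
n3 = AND(a, n2) = AND(0, 1) = 0
n4 = NOT(n3) = NOT 0 = 1
n5 = OR(e, n4) = OR(0, 1) = 1
n6 = OR(b, n5) = OR(1, 1) = 1
n7 = OR(c, n6) = OR(0, 1) = 1
giving n7 = 1 ≠ 0.

no solution exists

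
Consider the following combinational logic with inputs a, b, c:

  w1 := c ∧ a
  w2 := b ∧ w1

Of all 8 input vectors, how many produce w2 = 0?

w2 = b ∧ w1 must be 0, so at least one of b, w1 is 0.
Enumerating the 8 input combinations, 7 give w2 = 0 and 1 give w2 = 1.

7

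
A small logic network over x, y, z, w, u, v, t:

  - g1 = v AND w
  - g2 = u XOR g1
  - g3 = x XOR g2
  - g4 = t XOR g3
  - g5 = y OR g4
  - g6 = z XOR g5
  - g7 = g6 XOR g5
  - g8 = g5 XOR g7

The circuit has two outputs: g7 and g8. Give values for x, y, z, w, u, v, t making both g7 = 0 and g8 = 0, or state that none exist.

x=1, y=0, z=0, w=0, u=0, v=0, t=1

Check with x=1, y=0, z=0, w=0, u=0, v=0, t=1:
g1 = v AND w = 0 AND 0 = 0
g2 = u XOR g1 = 0 XOR 0 = 0
g3 = x XOR g2 = 1 XOR 0 = 1
g4 = t XOR g3 = 1 XOR 1 = 0
g5 = y OR g4 = 0 OR 0 = 0
g6 = z XOR g5 = 0 XOR 0 = 0
g7 = g6 XOR g5 = 0 XOR 0 = 0
g8 = g5 XOR g7 = 0 XOR 0 = 0
So g7 = 0 and g8 = 0.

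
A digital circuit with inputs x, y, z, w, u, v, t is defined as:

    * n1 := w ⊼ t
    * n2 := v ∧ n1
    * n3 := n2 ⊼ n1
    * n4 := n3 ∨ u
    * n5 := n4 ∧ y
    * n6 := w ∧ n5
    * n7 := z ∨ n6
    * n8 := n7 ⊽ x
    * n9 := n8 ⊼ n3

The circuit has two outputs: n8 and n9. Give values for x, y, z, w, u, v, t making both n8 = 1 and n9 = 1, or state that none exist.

x=0, y=0, z=0, w=0, u=1, v=1, t=0

Check with x=0, y=0, z=0, w=0, u=1, v=1, t=0:
n1 = w ⊼ t = 0 ⊼ 0 = 1
n2 = v ∧ n1 = 1 ∧ 1 = 1
n3 = n2 ⊼ n1 = 1 ⊼ 1 = 0
n4 = n3 ∨ u = 0 ∨ 1 = 1
n5 = n4 ∧ y = 1 ∧ 0 = 0
n6 = w ∧ n5 = 0 ∧ 0 = 0
n7 = z ∨ n6 = 0 ∨ 0 = 0
n8 = n7 ⊽ x = 0 ⊽ 0 = 1
n9 = n8 ⊼ n3 = 1 ⊼ 0 = 1
So n8 = 1 and n9 = 1.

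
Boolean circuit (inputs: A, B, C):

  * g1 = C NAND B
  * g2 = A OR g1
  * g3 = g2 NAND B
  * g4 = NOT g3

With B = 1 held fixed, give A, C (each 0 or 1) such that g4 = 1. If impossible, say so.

A=1 C=0

Check with B = 1 and A=1, C=0:
g1 = C NAND B = 0 NAND 1 = 1
g2 = A OR g1 = 1 OR 1 = 1
g3 = g2 NAND B = 1 NAND 1 = 0
g4 = NOT g3 = NOT 0 = 1
So g4 = 1.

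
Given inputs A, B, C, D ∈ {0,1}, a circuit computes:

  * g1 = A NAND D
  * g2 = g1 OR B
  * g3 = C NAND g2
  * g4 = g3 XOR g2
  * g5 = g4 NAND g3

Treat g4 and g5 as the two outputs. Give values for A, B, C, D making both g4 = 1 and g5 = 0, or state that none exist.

Check with A=1, B=0, C=1, D=1:
g1 = A NAND D = 1 NAND 1 = 0
g2 = g1 OR B = 0 OR 0 = 0
g3 = C NAND g2 = 1 NAND 0 = 1
g4 = g3 XOR g2 = 1 XOR 0 = 1
g5 = g4 NAND g3 = 1 NAND 1 = 0
So g4 = 1 and g5 = 0.

A=1, B=0, C=1, D=1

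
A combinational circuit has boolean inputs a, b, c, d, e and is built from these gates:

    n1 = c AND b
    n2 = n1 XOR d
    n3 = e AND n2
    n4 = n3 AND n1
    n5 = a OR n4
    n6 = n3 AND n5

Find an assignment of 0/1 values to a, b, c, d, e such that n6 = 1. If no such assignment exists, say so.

a=1 b=1 c=0 d=1 e=1

n6 = n3 AND n5 must be 1, so both n3 = 1 and n5 = 1.
n3 = e AND n2 must be 1, so both e = 1 and n2 = 1.
Check with a=1 b=1 c=0 d=1 e=1:
n1 = c AND b = 0 AND 1 = 0
n2 = n1 XOR d = 0 XOR 1 = 1
n3 = e AND n2 = 1 AND 1 = 1
n4 = n3 AND n1 = 1 AND 0 = 0
n5 = a OR n4 = 1 OR 0 = 1
n6 = n3 AND n5 = 1 AND 1 = 1
So n6 = 1 as required.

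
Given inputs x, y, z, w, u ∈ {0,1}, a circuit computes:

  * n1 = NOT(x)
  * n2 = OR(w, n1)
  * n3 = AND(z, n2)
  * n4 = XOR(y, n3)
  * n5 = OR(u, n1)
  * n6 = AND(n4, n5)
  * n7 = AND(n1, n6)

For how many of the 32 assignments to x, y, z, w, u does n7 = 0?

24

n7 = AND(n1, n6) must be 0, so at least one of n1, n6 is 0.
Enumerating the 32 input combinations, 24 give n7 = 0 and 8 give n7 = 1.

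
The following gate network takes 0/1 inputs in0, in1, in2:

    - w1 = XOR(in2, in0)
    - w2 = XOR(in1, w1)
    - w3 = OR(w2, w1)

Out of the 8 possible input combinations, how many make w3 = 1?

w3 = OR(w2, w1) must be 1, so at least one of w2, w1 is 1.
Satisfying assignments:
  in0=0, in1=0, in2=1
  in0=0, in1=1, in2=0
  in0=0, in1=1, in2=1
  in0=1, in1=0, in2=0
  in0=1, in1=1, in2=0
  in0=1, in1=1, in2=1

6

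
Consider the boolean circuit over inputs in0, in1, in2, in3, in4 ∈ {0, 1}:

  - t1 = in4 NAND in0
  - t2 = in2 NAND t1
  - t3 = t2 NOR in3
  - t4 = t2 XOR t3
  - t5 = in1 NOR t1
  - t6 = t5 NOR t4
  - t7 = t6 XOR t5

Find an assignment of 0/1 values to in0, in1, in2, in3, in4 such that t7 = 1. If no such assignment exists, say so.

t7 = t6 XOR t5 must be 1, so t6 and t5 differ.
Check with in0=0, in1=1, in2=1, in3=1, in4=0:
t1 = in4 NAND in0 = 0 NAND 0 = 1
t2 = in2 NAND t1 = 1 NAND 1 = 0
t3 = t2 NOR in3 = 0 NOR 1 = 0
t4 = t2 XOR t3 = 0 XOR 0 = 0
t5 = in1 NOR t1 = 1 NOR 1 = 0
t6 = t5 NOR t4 = 0 NOR 0 = 1
t7 = t6 XOR t5 = 1 XOR 0 = 1
So t7 = 1 as required.

in0=0, in1=1, in2=1, in3=1, in4=0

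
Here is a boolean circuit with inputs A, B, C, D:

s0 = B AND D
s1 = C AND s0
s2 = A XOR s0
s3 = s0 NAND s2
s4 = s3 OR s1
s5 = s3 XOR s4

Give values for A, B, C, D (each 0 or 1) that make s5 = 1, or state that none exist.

Check with A=0, B=1, C=1, D=1:
s0 = B AND D = 1 AND 1 = 1
s1 = C AND s0 = 1 AND 1 = 1
s2 = A XOR s0 = 0 XOR 1 = 1
s3 = s0 NAND s2 = 1 NAND 1 = 0
s4 = s3 OR s1 = 0 OR 1 = 1
s5 = s3 XOR s4 = 0 XOR 1 = 1
So s5 = 1 as required.

A=0, B=1, C=1, D=1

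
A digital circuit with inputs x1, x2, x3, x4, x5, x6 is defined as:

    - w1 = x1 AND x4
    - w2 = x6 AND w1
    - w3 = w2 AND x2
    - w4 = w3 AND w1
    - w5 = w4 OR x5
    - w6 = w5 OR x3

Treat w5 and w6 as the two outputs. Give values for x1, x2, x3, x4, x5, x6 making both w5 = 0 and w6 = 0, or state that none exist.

Check with x1=1 x2=0 x3=0 x4=1 x5=0 x6=0:
w1 = x1 AND x4 = 1 AND 1 = 1
w2 = x6 AND w1 = 0 AND 1 = 0
w3 = w2 AND x2 = 0 AND 0 = 0
w4 = w3 AND w1 = 0 AND 1 = 0
w5 = w4 OR x5 = 0 OR 0 = 0
w6 = w5 OR x3 = 0 OR 0 = 0
So w5 = 0 and w6 = 0.

x1=1 x2=0 x3=0 x4=1 x5=0 x6=0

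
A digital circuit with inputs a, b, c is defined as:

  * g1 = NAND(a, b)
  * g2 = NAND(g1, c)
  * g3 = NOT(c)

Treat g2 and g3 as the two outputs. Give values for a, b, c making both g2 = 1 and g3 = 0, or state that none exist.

a=1, b=1, c=1

Check with a=1, b=1, c=1:
g1 = NAND(a, b) = NAND(1, 1) = 0
g2 = NAND(g1, c) = NAND(0, 1) = 1
g3 = NOT(c) = NOT 1 = 0
So g2 = 1 and g3 = 0.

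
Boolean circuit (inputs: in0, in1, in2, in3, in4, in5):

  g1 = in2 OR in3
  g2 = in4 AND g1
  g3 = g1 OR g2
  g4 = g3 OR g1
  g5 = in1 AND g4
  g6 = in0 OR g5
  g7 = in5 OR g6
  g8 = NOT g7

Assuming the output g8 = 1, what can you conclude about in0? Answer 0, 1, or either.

0

g8 = NOT g7 must be 1, so g7 = 0.
g7 = in5 OR g6 must be 0, so both in5 = 0 and g6 = 0.
Every assignment with g8 = 1 has in0 = 0; there are 10 such assignment(s).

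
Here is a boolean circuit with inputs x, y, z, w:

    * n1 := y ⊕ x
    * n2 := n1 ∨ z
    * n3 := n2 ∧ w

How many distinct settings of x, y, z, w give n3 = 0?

n3 = n2 ∧ w must be 0, so at least one of n2, w is 0.
Enumerating the 16 input combinations, 10 give n3 = 0 and 6 give n3 = 1.

10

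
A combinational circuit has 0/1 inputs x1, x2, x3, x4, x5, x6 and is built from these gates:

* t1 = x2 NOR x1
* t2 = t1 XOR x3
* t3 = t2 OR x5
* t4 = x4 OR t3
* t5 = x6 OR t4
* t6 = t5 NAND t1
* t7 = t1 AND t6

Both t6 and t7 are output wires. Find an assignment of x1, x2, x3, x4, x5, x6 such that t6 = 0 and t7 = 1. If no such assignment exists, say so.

Across all 64 input combinations, none give both t6 = 0 and t7 = 1.

no solution exists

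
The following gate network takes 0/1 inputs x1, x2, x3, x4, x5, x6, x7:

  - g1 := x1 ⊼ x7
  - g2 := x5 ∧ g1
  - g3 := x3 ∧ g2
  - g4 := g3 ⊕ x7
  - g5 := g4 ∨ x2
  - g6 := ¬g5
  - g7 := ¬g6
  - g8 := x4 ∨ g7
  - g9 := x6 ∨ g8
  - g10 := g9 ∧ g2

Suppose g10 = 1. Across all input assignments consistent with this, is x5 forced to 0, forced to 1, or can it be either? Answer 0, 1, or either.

g10 = g9 ∧ g2 must be 1, so both g9 = 1 and g2 = 1.
g9 = x6 ∨ g8 must be 1, so at least one of x6, g8 is 1.
Every assignment with g10 = 1 has x5 = 1; there are 45 such assignment(s).

1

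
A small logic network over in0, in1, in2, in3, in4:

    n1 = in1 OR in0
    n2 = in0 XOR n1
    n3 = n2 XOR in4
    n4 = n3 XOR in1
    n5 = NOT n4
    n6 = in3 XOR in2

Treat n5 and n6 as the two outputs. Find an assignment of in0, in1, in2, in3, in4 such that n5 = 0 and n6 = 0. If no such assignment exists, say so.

Check with in0=0 in1=0 in2=1 in3=1 in4=1:
n1 = in1 OR in0 = 0 OR 0 = 0
n2 = in0 XOR n1 = 0 XOR 0 = 0
n3 = n2 XOR in4 = 0 XOR 1 = 1
n4 = n3 XOR in1 = 1 XOR 0 = 1
n5 = NOT n4 = NOT 1 = 0
n6 = in3 XOR in2 = 1 XOR 1 = 0
So n5 = 0 and n6 = 0.

in0=0 in1=0 in2=1 in3=1 in4=1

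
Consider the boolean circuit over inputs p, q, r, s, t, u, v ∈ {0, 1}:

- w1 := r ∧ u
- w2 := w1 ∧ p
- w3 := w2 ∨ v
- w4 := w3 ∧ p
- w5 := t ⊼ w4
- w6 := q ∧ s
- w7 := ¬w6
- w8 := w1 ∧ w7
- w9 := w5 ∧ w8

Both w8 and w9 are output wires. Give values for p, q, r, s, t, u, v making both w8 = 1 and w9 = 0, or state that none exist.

Check with p=1, q=0, r=1, s=1, t=1, u=1, v=0:
w1 = r ∧ u = 1 ∧ 1 = 1
w2 = w1 ∧ p = 1 ∧ 1 = 1
w3 = w2 ∨ v = 1 ∨ 0 = 1
w4 = w3 ∧ p = 1 ∧ 1 = 1
w5 = t ⊼ w4 = 1 ⊼ 1 = 0
w6 = q ∧ s = 0 ∧ 1 = 0
w7 = ¬w6 = ¬0 = 1
w8 = w1 ∧ w7 = 1 ∧ 1 = 1
w9 = w5 ∧ w8 = 0 ∧ 1 = 0
So w8 = 1 and w9 = 0.

p=1, q=0, r=1, s=1, t=1, u=1, v=0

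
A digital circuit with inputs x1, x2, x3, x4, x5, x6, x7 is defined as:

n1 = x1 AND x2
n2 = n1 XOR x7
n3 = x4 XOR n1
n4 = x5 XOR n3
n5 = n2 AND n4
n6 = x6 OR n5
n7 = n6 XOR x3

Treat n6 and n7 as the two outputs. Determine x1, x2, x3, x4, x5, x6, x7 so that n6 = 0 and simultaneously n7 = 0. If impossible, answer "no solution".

x1=0, x2=0, x3=0, x4=1, x5=1, x6=0, x7=0

Check with x1=0, x2=0, x3=0, x4=1, x5=1, x6=0, x7=0:
n1 = x1 AND x2 = 0 AND 0 = 0
n2 = n1 XOR x7 = 0 XOR 0 = 0
n3 = x4 XOR n1 = 1 XOR 0 = 1
n4 = x5 XOR n3 = 1 XOR 1 = 0
n5 = n2 AND n4 = 0 AND 0 = 0
n6 = x6 OR n5 = 0 OR 0 = 0
n7 = n6 XOR x3 = 0 XOR 0 = 0
So n6 = 0 and n7 = 0.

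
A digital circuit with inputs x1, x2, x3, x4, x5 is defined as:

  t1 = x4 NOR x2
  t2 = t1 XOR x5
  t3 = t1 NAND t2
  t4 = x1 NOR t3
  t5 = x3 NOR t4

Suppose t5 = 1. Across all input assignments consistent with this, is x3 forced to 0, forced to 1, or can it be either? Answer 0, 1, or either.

0

t5 = x3 NOR t4 must be 1, so both x3 = 0 and t4 = 0.
t4 = x1 NOR t3 must be 0, so at least one of x1, t3 is 1.
Every assignment with t5 = 1 has x3 = 0; there are 15 such assignment(s).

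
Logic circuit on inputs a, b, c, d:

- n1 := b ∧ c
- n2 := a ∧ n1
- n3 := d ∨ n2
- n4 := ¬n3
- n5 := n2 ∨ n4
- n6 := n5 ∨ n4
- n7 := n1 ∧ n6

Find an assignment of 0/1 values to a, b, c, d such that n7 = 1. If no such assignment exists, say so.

Check with a=0, b=1, c=1, d=0:
n1 = b ∧ c = 1 ∧ 1 = 1
n2 = a ∧ n1 = 0 ∧ 1 = 0
n3 = d ∨ n2 = 0 ∨ 0 = 0
n4 = ¬n3 = ¬0 = 1
n5 = n2 ∨ n4 = 0 ∨ 1 = 1
n6 = n5 ∨ n4 = 1 ∨ 1 = 1
n7 = n1 ∧ n6 = 1 ∧ 1 = 1
So n7 = 1 as required.

a=0, b=1, c=1, d=0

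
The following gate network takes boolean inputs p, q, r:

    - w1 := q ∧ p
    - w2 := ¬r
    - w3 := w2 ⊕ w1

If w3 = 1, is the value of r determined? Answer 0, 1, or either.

Both values of r occur among assignments with w3 = 1:
  r=0: p=0, q=0, r=0
  r=1: p=1, q=1, r=1

either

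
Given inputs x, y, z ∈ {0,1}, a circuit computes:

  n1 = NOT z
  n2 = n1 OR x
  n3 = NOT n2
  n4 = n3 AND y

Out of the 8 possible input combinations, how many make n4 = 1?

n4 = n3 AND y must be 1, so both n3 = 1 and y = 1.
n3 = NOT n2 must be 1, so n2 = 0.
n2 = n1 OR x must be 0, so both n1 = 0 and x = 0.
Satisfying assignments:
  x=0, y=1, z=1

1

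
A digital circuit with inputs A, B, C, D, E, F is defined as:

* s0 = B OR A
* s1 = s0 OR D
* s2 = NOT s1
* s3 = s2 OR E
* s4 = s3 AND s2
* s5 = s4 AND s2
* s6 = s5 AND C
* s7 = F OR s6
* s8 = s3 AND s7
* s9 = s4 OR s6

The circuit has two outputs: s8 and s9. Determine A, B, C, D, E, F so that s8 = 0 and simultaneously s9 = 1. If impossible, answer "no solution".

A=0, B=0, C=0, D=0, E=1, F=0

Check with A=0, B=0, C=0, D=0, E=1, F=0:
s0 = B OR A = 0 OR 0 = 0
s1 = s0 OR D = 0 OR 0 = 0
s2 = NOT s1 = NOT 0 = 1
s3 = s2 OR E = 1 OR 1 = 1
s4 = s3 AND s2 = 1 AND 1 = 1
s5 = s4 AND s2 = 1 AND 1 = 1
s6 = s5 AND C = 1 AND 0 = 0
s7 = F OR s6 = 0 OR 0 = 0
s8 = s3 AND s7 = 1 AND 0 = 0
s9 = s4 OR s6 = 1 OR 0 = 1
So s8 = 0 and s9 = 1.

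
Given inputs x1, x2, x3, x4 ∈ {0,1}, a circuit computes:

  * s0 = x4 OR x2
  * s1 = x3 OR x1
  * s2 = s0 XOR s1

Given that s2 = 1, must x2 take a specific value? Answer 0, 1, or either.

either

Both values of x2 occur among assignments with s2 = 1:
  x2=0: x1=0, x2=0, x3=0, x4=1
  x2=1: x1=0, x2=1, x3=0, x4=0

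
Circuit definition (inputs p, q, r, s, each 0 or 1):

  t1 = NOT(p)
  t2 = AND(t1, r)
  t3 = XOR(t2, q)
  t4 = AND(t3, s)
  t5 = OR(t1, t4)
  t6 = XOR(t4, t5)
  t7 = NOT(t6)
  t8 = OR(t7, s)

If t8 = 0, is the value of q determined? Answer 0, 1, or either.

Both values of q occur among assignments with t8 = 0:
  q=0: p=0, q=0, r=0, s=0
  q=1: p=0, q=1, r=0, s=0

either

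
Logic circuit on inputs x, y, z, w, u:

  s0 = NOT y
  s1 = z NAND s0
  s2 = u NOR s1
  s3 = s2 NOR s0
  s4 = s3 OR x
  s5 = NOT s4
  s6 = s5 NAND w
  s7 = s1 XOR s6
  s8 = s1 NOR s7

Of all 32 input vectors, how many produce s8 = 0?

s8 = s1 NOR s7 must be 0, so at least one of s1, s7 is 1.
Enumerating the 32 input combinations, 30 give s8 = 0 and 2 give s8 = 1.

30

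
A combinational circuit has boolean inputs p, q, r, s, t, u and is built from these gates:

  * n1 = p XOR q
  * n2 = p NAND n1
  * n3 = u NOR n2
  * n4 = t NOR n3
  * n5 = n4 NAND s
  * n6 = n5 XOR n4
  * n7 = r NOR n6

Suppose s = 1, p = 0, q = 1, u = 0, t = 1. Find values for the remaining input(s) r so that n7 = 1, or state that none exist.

With s = 1, p = 0, q = 1, u = 0, t = 1 fixed, none of the 2 settings of r give n7 = 1.
For example, with r=0:
n1 = p XOR q = 0 XOR 1 = 1
n2 = p NAND n1 = 0 NAND 1 = 1
n3 = u NOR n2 = 0 NOR 1 = 0
n4 = t NOR n3 = 1 NOR 0 = 0
n5 = n4 NAND s = 0 NAND 1 = 1
n6 = n5 XOR n4 = 1 XOR 0 = 1
n7 = r NOR n6 = 0 NOR 1 = 0
giving n7 = 0 ≠ 1.

no solution exists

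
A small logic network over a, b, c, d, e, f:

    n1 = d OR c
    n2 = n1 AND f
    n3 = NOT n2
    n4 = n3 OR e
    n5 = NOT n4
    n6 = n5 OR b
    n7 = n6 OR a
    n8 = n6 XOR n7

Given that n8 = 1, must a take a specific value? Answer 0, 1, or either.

1

n8 = n6 XOR n7 must be 1, so n6 and n7 differ.
Every assignment with n8 = 1 has a = 1; there are 13 such assignment(s).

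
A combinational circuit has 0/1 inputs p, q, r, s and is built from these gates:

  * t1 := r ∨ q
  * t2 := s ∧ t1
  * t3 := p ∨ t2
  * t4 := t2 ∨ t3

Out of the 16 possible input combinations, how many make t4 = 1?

t4 = t2 ∨ t3 must be 1, so at least one of t2, t3 is 1.
Enumerating the 16 input combinations, 11 give t4 = 1 and 5 give t4 = 0.

11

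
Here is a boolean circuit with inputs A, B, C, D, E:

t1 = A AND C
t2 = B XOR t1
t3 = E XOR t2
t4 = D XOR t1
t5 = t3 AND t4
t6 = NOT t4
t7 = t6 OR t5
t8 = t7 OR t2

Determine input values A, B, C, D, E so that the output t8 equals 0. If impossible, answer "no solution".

A=1, B=1, C=1, D=0, E=0

t8 = t7 OR t2 must be 0, so both t7 = 0 and t2 = 0.
t7 = t6 OR t5 must be 0, so both t6 = 0 and t5 = 0.
t2 = B XOR t1 must be 0, so B and t1 are equal.
Check with A=1, B=1, C=1, D=0, E=0:
t1 = A AND C = 1 AND 1 = 1
t2 = B XOR t1 = 1 XOR 1 = 0
t3 = E XOR t2 = 0 XOR 0 = 0
t4 = D XOR t1 = 0 XOR 1 = 1
t5 = t3 AND t4 = 0 AND 1 = 0
t6 = NOT t4 = NOT 1 = 0
t7 = t6 OR t5 = 0 OR 0 = 0
t8 = t7 OR t2 = 0 OR 0 = 0
So t8 = 0 as required.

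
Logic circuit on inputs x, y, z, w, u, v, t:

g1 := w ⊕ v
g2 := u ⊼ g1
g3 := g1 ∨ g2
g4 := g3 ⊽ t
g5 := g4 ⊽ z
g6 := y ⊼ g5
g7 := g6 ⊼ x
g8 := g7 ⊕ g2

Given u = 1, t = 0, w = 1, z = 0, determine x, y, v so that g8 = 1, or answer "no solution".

x=0, y=0, v=0

g8 = g7 ⊕ g2 must be 1, so g7 and g2 differ.
Check with u = 1, t = 0, w = 1, z = 0 and x=0, y=0, v=0:
g1 = w ⊕ v = 1 ⊕ 0 = 1
g2 = u ⊼ g1 = 1 ⊼ 1 = 0
g3 = g1 ∨ g2 = 1 ∨ 0 = 1
g4 = g3 ⊽ t = 1 ⊽ 0 = 0
g5 = g4 ⊽ z = 0 ⊽ 0 = 1
g6 = y ⊼ g5 = 0 ⊼ 1 = 1
g7 = g6 ⊼ x = 1 ⊼ 0 = 1
g8 = g7 ⊕ g2 = 1 ⊕ 0 = 1
So g8 = 1.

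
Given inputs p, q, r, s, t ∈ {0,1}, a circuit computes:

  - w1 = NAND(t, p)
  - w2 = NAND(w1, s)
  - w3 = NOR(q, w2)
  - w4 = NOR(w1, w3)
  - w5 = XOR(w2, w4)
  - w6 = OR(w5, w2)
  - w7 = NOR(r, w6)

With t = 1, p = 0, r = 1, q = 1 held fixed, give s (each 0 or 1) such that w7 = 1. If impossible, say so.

no solution exists

With t = 1, p = 0, r = 1, q = 1 fixed, none of the 2 settings of s give w7 = 1.
For example, with s=1:
w1 = NAND(t, p) = NAND(1, 0) = 1
w2 = NAND(w1, s) = NAND(1, 1) = 0
w3 = NOR(q, w2) = NOR(1, 0) = 0
w4 = NOR(w1, w3) = NOR(1, 0) = 0
w5 = XOR(w2, w4) = XOR(0, 0) = 0
w6 = OR(w5, w2) = OR(0, 0) = 0
w7 = NOR(r, w6) = NOR(1, 0) = 0
giving w7 = 0 ≠ 1.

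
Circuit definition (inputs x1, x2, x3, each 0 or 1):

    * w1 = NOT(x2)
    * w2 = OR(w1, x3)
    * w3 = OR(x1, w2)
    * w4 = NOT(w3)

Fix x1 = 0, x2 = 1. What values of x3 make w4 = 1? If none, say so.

Check with x1 = 0, x2 = 1 and x3=0:
w1 = NOT(x2) = NOT 1 = 0
w2 = OR(w1, x3) = OR(0, 0) = 0
w3 = OR(x1, w2) = OR(0, 0) = 0
w4 = NOT(w3) = NOT 0 = 1
So w4 = 1.

x3=0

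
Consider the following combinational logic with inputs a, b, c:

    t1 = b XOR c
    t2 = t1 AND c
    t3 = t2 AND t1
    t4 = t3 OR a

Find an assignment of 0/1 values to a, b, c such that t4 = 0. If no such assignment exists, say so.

t4 = t3 OR a must be 0, so both t3 = 0 and a = 0.
t3 = t2 AND t1 must be 0, so at least one of t2, t1 is 0.
Check with a=0, b=1, c=0:
t1 = b XOR c = 1 XOR 0 = 1
t2 = t1 AND c = 1 AND 0 = 0
t3 = t2 AND t1 = 0 AND 1 = 0
t4 = t3 OR a = 0 OR 0 = 0
So t4 = 0 as required.

a=0, b=1, c=0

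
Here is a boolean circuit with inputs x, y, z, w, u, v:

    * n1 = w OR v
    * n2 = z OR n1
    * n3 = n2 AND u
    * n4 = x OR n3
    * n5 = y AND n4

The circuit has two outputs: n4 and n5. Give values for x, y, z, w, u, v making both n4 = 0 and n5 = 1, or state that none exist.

Across all 64 input combinations, none give both n4 = 0 and n5 = 1.

no solution exists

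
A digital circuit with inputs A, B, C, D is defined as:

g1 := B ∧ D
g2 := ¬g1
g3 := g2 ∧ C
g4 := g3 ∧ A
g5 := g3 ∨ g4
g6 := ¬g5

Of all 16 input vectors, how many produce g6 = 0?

g6 = ¬g5 must be 0, so g5 = 1.
g5 = g3 ∨ g4 must be 1, so at least one of g3, g4 is 1.
Enumerating the 16 input combinations, 6 give g6 = 0 and 10 give g6 = 1.

6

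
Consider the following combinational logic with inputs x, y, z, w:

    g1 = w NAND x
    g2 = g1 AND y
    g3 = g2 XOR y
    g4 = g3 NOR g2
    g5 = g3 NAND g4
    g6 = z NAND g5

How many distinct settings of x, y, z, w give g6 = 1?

8

g6 = z NAND g5 must be 1, so at least one of z, g5 is 0.
Enumerating the 16 input combinations, 8 give g6 = 1 and 8 give g6 = 0.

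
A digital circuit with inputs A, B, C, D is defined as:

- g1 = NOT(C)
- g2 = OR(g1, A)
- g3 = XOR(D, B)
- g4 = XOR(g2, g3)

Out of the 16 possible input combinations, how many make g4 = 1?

g4 = XOR(g2, g3) must be 1, so g2 and g3 differ.
Enumerating the 16 input combinations, 8 give g4 = 1 and 8 give g4 = 0.

8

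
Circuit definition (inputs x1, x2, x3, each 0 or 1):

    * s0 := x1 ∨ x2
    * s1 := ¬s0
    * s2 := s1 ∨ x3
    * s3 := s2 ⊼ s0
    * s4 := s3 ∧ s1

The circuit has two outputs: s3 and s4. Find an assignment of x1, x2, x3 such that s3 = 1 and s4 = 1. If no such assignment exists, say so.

x1=0, x2=0, x3=1

Check with x1=0, x2=0, x3=1:
s0 = x1 ∨ x2 = 0 ∨ 0 = 0
s1 = ¬s0 = ¬0 = 1
s2 = s1 ∨ x3 = 1 ∨ 1 = 1
s3 = s2 ⊼ s0 = 1 ⊼ 0 = 1
s4 = s3 ∧ s1 = 1 ∧ 1 = 1
So s3 = 1 and s4 = 1.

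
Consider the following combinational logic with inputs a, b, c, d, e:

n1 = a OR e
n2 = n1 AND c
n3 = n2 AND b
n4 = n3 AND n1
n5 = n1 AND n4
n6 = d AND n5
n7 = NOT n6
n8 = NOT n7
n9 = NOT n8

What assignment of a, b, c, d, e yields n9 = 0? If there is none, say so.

Check with a=1, b=1, c=1, d=1, e=1:
n1 = a OR e = 1 OR 1 = 1
n2 = n1 AND c = 1 AND 1 = 1
n3 = n2 AND b = 1 AND 1 = 1
n4 = n3 AND n1 = 1 AND 1 = 1
n5 = n1 AND n4 = 1 AND 1 = 1
n6 = d AND n5 = 1 AND 1 = 1
n7 = NOT n6 = NOT 1 = 0
n8 = NOT n7 = NOT 0 = 1
n9 = NOT n8 = NOT 1 = 0
So n9 = 0 as required.

a=1, b=1, c=1, d=1, e=1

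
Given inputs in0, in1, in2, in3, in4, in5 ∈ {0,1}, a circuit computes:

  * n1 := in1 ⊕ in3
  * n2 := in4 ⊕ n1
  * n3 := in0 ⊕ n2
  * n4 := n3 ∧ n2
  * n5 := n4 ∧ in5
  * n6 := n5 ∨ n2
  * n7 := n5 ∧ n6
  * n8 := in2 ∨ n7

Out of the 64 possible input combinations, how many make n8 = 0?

28

n8 = in2 ∨ n7 must be 0, so both in2 = 0 and n7 = 0.
n7 = n5 ∧ n6 must be 0, so at least one of n5, n6 is 0.
Enumerating the 64 input combinations, 28 give n8 = 0 and 36 give n8 = 1.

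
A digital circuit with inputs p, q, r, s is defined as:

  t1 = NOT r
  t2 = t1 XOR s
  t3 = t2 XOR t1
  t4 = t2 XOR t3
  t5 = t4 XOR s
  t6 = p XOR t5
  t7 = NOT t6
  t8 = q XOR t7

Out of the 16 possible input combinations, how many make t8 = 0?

8

t8 = q XOR t7 must be 0, so q and t7 are equal.
Enumerating the 16 input combinations, 8 give t8 = 0 and 8 give t8 = 1.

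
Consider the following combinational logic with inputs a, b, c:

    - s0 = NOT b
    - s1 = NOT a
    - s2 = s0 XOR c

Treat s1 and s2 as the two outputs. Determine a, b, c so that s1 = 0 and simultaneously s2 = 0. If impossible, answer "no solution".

a=1 b=1 c=0

Check with a=1 b=1 c=0:
s0 = NOT b = NOT 1 = 0
s1 = NOT a = NOT 1 = 0
s2 = s0 XOR c = 0 XOR 0 = 0
So s1 = 0 and s2 = 0.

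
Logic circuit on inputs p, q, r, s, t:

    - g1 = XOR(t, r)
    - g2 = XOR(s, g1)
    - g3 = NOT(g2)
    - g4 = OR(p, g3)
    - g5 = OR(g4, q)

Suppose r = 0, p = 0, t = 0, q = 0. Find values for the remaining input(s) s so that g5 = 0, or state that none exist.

g5 = OR(g4, q) must be 0, so both g4 = 0 and q = 0.
g4 = OR(p, g3) must be 0, so both p = 0 and g3 = 0.
Check with r = 0, p = 0, t = 0, q = 0 and s=1:
g1 = XOR(t, r) = XOR(0, 0) = 0
g2 = XOR(s, g1) = XOR(1, 0) = 1
g3 = NOT(g2) = NOT 1 = 0
g4 = OR(p, g3) = OR(0, 0) = 0
g5 = OR(g4, q) = OR(0, 0) = 0
So g5 = 0.

s=1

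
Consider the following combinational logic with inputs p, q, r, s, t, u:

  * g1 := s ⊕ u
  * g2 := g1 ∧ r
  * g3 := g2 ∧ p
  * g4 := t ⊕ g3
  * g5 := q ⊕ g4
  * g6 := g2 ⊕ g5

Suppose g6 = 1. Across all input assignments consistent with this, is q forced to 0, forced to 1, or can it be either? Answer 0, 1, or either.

Both values of q occur among assignments with g6 = 1:
  q=0: p=0, q=0, r=0, s=0, t=1, u=0
  q=1: p=0, q=1, r=0, s=0, t=0, u=0

either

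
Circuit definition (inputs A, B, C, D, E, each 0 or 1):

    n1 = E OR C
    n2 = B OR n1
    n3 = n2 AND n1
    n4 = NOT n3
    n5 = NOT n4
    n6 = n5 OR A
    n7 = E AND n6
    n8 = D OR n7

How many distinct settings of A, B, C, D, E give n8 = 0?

n8 = D OR n7 must be 0, so both D = 0 and n7 = 0.
Enumerating the 32 input combinations, 8 give n8 = 0 and 24 give n8 = 1.

8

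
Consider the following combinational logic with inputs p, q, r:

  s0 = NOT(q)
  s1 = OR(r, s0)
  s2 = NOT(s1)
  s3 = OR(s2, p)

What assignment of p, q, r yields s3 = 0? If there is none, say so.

Check with p=0, q=0, r=1:
s0 = NOT(q) = NOT 0 = 1
s1 = OR(r, s0) = OR(1, 1) = 1
s2 = NOT(s1) = NOT 1 = 0
s3 = OR(s2, p) = OR(0, 0) = 0
So s3 = 0 as required.

p=0, q=0, r=1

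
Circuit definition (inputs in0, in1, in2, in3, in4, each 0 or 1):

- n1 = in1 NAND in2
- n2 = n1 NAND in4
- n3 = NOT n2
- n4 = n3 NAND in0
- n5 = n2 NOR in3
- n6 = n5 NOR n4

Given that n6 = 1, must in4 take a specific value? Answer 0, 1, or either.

1

n6 = n5 NOR n4 must be 1, so both n5 = 0 and n4 = 0.
n5 = n2 NOR in3 must be 0, so at least one of n2, in3 is 1.
Every assignment with n6 = 1 has in4 = 1; there are 3 such assignment(s).
  in0=1, in1=0, in2=0, in3=1, in4=1
  in0=1, in1=0, in2=1, in3=1, in4=1
  in0=1, in1=1, in2=0, in3=1, in4=1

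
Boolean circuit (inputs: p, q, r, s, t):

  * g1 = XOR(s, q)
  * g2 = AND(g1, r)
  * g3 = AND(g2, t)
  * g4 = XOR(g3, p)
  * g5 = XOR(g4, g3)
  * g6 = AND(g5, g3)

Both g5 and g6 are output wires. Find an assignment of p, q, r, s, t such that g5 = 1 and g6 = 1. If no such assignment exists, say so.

Check with p=1, q=1, r=1, s=0, t=1:
g1 = XOR(s, q) = XOR(0, 1) = 1
g2 = AND(g1, r) = AND(1, 1) = 1
g3 = AND(g2, t) = AND(1, 1) = 1
g4 = XOR(g3, p) = XOR(1, 1) = 0
g5 = XOR(g4, g3) = XOR(0, 1) = 1
g6 = AND(g5, g3) = AND(1, 1) = 1
So g5 = 1 and g6 = 1.

p=1, q=1, r=1, s=0, t=1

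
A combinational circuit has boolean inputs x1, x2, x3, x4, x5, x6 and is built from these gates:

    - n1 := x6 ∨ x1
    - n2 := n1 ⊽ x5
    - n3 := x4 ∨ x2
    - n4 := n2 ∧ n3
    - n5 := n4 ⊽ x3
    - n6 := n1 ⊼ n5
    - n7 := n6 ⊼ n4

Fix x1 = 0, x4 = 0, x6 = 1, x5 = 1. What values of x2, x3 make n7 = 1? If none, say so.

x2=0 x3=0

n7 = n6 ⊼ n4 must be 1, so at least one of n6, n4 is 0.
Check with x1 = 0, x4 = 0, x6 = 1, x5 = 1 and x2=0, x3=0:
n1 = x6 ∨ x1 = 1 ∨ 0 = 1
n2 = n1 ⊽ x5 = 1 ⊽ 1 = 0
n3 = x4 ∨ x2 = 0 ∨ 0 = 0
n4 = n2 ∧ n3 = 0 ∧ 0 = 0
n5 = n4 ⊽ x3 = 0 ⊽ 0 = 1
n6 = n1 ⊼ n5 = 1 ⊼ 1 = 0
n7 = n6 ⊼ n4 = 0 ⊼ 0 = 1
So n7 = 1.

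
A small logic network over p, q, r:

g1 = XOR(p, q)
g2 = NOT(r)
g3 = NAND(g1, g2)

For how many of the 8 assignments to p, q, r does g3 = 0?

2

g3 = NAND(g1, g2) must be 0, so both g1 = 1 and g2 = 1.
g1 = XOR(p, q) must be 1, so p and q differ.
Satisfying assignments:
  p=0, q=1, r=0
  p=1, q=0, r=0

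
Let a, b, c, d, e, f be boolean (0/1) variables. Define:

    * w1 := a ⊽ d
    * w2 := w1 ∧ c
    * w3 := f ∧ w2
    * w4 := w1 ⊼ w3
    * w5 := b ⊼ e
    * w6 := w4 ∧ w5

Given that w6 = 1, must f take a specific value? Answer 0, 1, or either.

either

Both values of f occur among assignments with w6 = 1:
  f=0: a=0, b=0, c=0, d=0, e=0, f=0
  f=1: a=0, b=0, c=0, d=0, e=0, f=1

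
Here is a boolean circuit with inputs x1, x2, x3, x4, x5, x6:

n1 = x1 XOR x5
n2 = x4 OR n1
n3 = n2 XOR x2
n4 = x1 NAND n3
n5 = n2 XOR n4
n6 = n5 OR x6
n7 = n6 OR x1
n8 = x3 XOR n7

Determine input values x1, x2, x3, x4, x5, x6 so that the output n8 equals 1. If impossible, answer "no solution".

x1=0, x2=1, x3=0, x4=0, x5=0, x6=1

n8 = x3 XOR n7 must be 1, so x3 and n7 differ.
Check with x1=0, x2=1, x3=0, x4=0, x5=0, x6=1:
n1 = x1 XOR x5 = 0 XOR 0 = 0
n2 = x4 OR n1 = 0 OR 0 = 0
n3 = n2 XOR x2 = 0 XOR 1 = 1
n4 = x1 NAND n3 = 0 NAND 1 = 1
n5 = n2 XOR n4 = 0 XOR 1 = 1
n6 = n5 OR x6 = 1 OR 1 = 1
n7 = n6 OR x1 = 1 OR 0 = 1
n8 = x3 XOR n7 = 0 XOR 1 = 1
So n8 = 1 as required.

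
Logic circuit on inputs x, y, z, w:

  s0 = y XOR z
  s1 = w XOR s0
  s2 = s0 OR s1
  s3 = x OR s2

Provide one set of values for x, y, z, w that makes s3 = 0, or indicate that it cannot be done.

s3 = x OR s2 must be 0, so both x = 0 and s2 = 0.
s2 = s0 OR s1 must be 0, so both s0 = 0 and s1 = 0.
Check with x=0 y=1 z=1 w=0:
s0 = y XOR z = 1 XOR 1 = 0
s1 = w XOR s0 = 0 XOR 0 = 0
s2 = s0 OR s1 = 0 OR 0 = 0
s3 = x OR s2 = 0 OR 0 = 0
So s3 = 0 as required.

x=0 y=1 z=1 w=0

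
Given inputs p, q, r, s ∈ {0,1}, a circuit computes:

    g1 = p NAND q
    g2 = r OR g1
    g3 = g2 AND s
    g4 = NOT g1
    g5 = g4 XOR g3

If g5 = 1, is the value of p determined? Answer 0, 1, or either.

Both values of p occur among assignments with g5 = 1:
  p=0: p=0, q=0, r=0, s=1
  p=1: p=1, q=0, r=0, s=1

either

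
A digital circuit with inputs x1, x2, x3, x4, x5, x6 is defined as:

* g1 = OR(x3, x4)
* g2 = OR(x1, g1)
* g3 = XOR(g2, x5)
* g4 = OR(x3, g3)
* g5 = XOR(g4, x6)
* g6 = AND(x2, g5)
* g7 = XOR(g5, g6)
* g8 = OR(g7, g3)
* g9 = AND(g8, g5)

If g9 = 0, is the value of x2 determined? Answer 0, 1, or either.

Both values of x2 occur among assignments with g9 = 0:
  x2=0: x1=0, x2=0, x3=0, x4=0, x5=0, x6=0
  x2=1: x1=0, x2=1, x3=0, x4=0, x5=0, x6=0

either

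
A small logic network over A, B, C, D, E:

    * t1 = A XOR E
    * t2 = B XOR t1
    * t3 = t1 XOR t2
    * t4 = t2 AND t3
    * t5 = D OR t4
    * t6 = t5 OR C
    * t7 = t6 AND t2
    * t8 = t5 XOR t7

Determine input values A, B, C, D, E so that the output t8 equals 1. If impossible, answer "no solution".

t8 = t5 XOR t7 must be 1, so t5 and t7 differ.
Check with A=0 B=0 C=0 D=1 E=0:
t1 = A XOR E = 0 XOR 0 = 0
t2 = B XOR t1 = 0 XOR 0 = 0
t3 = t1 XOR t2 = 0 XOR 0 = 0
t4 = t2 AND t3 = 0 AND 0 = 0
t5 = D OR t4 = 1 OR 0 = 1
t6 = t5 OR C = 1 OR 0 = 1
t7 = t6 AND t2 = 1 AND 0 = 0
t8 = t5 XOR t7 = 1 XOR 0 = 1
So t8 = 1 as required.

A=0 B=0 C=0 D=1 E=0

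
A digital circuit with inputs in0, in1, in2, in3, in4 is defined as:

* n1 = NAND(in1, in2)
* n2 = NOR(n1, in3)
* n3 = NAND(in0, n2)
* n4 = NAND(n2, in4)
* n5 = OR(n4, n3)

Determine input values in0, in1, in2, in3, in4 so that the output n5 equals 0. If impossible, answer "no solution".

n5 = OR(n4, n3) must be 0, so both n4 = 0 and n3 = 0.
n4 = NAND(n2, in4) must be 0, so both n2 = 1 and in4 = 1.
Check with in0=1, in1=1, in2=1, in3=0, in4=1:
n1 = NAND(in1, in2) = NAND(1, 1) = 0
n2 = NOR(n1, in3) = NOR(0, 0) = 1
n3 = NAND(in0, n2) = NAND(1, 1) = 0
n4 = NAND(n2, in4) = NAND(1, 1) = 0
n5 = OR(n4, n3) = OR(0, 0) = 0
So n5 = 0 as required.

in0=1, in1=1, in2=1, in3=0, in4=1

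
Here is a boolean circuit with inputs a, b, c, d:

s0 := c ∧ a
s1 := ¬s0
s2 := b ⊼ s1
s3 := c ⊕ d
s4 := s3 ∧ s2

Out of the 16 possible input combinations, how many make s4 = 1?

5

s4 = s3 ∧ s2 must be 1, so both s3 = 1 and s2 = 1.
s3 = c ⊕ d must be 1, so c and d differ.
Enumerating the 16 input combinations, 5 give s4 = 1 and 11 give s4 = 0.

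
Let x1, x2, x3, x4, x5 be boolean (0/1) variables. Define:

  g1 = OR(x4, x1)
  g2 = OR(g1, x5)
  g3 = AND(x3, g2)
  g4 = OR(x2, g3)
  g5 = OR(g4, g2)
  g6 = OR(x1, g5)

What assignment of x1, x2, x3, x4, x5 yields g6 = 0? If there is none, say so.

Check with x1=0, x2=0, x3=1, x4=0, x5=0:
g1 = OR(x4, x1) = OR(0, 0) = 0
g2 = OR(g1, x5) = OR(0, 0) = 0
g3 = AND(x3, g2) = AND(1, 0) = 0
g4 = OR(x2, g3) = OR(0, 0) = 0
g5 = OR(g4, g2) = OR(0, 0) = 0
g6 = OR(x1, g5) = OR(0, 0) = 0
So g6 = 0 as required.

x1=0, x2=0, x3=1, x4=0, x5=0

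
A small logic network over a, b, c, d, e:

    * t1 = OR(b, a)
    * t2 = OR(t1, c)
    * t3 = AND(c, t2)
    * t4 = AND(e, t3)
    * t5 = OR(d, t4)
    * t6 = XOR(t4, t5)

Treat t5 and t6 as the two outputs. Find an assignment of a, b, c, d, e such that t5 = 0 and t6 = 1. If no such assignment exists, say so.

no solution exists

Across all 32 input combinations, none give both t5 = 0 and t6 = 1.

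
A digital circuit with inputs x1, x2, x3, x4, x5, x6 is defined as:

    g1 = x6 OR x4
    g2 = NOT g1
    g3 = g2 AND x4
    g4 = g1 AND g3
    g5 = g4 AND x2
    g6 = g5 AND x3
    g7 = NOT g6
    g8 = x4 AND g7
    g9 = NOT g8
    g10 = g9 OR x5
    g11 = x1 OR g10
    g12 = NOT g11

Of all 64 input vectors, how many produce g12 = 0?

56

g12 = NOT g11 must be 0, so g11 = 1.
g11 = x1 OR g10 must be 1, so at least one of x1, g10 is 1.
Enumerating the 64 input combinations, 56 give g12 = 0 and 8 give g12 = 1.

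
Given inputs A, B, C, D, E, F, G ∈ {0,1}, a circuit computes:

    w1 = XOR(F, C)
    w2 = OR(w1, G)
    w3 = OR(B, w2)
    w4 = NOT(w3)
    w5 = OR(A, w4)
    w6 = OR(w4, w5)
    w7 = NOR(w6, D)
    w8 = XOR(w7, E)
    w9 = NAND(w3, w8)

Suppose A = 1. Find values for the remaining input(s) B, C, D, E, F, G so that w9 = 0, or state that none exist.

Check with A = 1 and B=1, C=1, D=0, E=1, F=1, G=1:
w1 = XOR(F, C) = XOR(1, 1) = 0
w2 = OR(w1, G) = OR(0, 1) = 1
w3 = OR(B, w2) = OR(1, 1) = 1
w4 = NOT(w3) = NOT 1 = 0
w5 = OR(A, w4) = OR(1, 0) = 1
w6 = OR(w4, w5) = OR(0, 1) = 1
w7 = NOR(w6, D) = NOR(1, 0) = 0
w8 = XOR(w7, E) = XOR(0, 1) = 1
w9 = NAND(w3, w8) = NAND(1, 1) = 0
So w9 = 0.

B=1 C=1 D=0 E=1 F=1 G=1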